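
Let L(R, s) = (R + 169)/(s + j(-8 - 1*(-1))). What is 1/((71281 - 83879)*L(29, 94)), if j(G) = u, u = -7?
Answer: -29/831468 ≈ -3.4878e-5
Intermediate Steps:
j(G) = -7
L(R, s) = (169 + R)/(-7 + s) (L(R, s) = (R + 169)/(s - 7) = (169 + R)/(-7 + s))
1/((71281 - 83879)*L(29, 94)) = 1/((71281 - 83879)*(((169 + 29)/(-7 + 94)))) = 1/((-12598)*((198/87))) = -1/(12598*((1/87)*198)) = -1/(12598*66/29) = -1/12598*29/66 = -29/831468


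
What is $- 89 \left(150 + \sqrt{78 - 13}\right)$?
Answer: $-13350 - 89 \sqrt{65} \approx -14068.0$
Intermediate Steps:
$- 89 \left(150 + \sqrt{78 - 13}\right) = - 89 \left(150 + \sqrt{65}\right) = -13350 - 89 \sqrt{65}$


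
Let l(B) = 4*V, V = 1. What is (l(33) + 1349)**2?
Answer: 1830609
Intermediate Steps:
l(B) = 4 (l(B) = 4*1 = 4)
(l(33) + 1349)**2 = (4 + 1349)**2 = 1353**2 = 1830609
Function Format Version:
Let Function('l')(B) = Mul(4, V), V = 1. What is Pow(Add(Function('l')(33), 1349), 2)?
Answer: 1830609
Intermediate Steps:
Function('l')(B) = 4 (Function('l')(B) = Mul(4, 1) = 4)
Pow(Add(Function('l')(33), 1349), 2) = Pow(Add(4, 1349), 2) = Pow(1353, 2) = 1830609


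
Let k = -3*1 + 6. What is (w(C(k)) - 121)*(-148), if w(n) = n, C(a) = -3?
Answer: 18352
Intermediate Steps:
k = 3 (k = -3 + 6 = 3)
(w(C(k)) - 121)*(-148) = (-3 - 121)*(-148) = -124*(-148) = 18352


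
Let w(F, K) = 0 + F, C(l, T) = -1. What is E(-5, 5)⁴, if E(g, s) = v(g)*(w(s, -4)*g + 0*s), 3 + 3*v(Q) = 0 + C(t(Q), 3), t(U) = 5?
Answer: 100000000/81 ≈ 1.2346e+6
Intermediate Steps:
w(F, K) = F
v(Q) = -4/3 (v(Q) = -1 + (0 - 1)/3 = -1 + (⅓)*(-1) = -1 - ⅓ = -4/3)
E(g, s) = -4*g*s/3 (E(g, s) = -4*(s*g + 0*s)/3 = -4*(g*s + 0)/3 = -4*g*s/3)
E(-5, 5)⁴ = (-4/3*(-5)*5)⁴ = (100/3)⁴ = 100000000/81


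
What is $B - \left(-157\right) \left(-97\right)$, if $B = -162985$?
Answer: $-178214$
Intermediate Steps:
$B - \left(-157\right) \left(-97\right) = -162985 - \left(-157\right) \left(-97\right) = -162985 - 15229 = -178214$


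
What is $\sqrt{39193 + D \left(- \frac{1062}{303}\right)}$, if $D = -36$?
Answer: $\frac{\sqrt{401094937}}{101} \approx 198.29$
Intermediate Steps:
$\sqrt{39193 + D \left(- \frac{1062}{303}\right)} = \sqrt{39193 - 36 \left(- \frac{1062}{303}\right)} = \sqrt{39193 - 36 \left(\left(-1062\right) \frac{1}{303}\right)} = \sqrt{39193 - - \frac{12744}{101}} = \sqrt{39193 + \frac{12744}{101}} = \sqrt{\frac{3971237}{101}} = \frac{\sqrt{401094937}}{101}$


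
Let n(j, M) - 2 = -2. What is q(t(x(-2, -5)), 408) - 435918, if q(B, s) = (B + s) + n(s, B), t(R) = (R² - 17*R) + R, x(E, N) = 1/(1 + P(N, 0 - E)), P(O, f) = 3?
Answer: -6968223/16 ≈ -4.3551e+5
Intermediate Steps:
n(j, M) = 0 (n(j, M) = 2 - 2 = 0)
x(E, N) = ¼ (x(E, N) = 1/(1 + 3) = 1/4 = ¼)
t(R) = R² - 16*R
q(B, s) = B + s (q(B, s) = (B + s) + 0 = B + s)
q(t(x(-2, -5)), 408) - 435918 = ((-16 + ¼)/4 + 408) - 435918 = ((¼)*(-63/4) + 408) - 435918 = (-63/16 + 408) - 435918 = 6465/16 - 435918 = -6968223/16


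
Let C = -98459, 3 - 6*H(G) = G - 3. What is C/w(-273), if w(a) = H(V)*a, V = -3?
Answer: 196918/819 ≈ 240.44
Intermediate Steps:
H(G) = 1 - G/6 (H(G) = ½ - (G - 3)/6 = ½ - (-3 + G)/6 = ½ + (½ - G/6) = 1 - G/6)
w(a) = 3*a/2 (w(a) = (1 - ⅙*(-3))*a = (1 + ½)*a = 3*a/2)
C/w(-273) = -98459/((3/2)*(-273)) = -98459/(-819/2) = -98459*(-2/819) = 196918/819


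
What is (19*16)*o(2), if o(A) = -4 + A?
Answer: -608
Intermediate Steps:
(19*16)*o(2) = (19*16)*(-4 + 2) = 304*(-2) = -608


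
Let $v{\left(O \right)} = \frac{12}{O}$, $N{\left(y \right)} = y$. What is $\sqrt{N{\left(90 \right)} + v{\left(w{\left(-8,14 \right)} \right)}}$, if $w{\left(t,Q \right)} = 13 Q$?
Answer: $\frac{2 \sqrt{186459}}{91} \approx 9.4903$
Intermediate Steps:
$\sqrt{N{\left(90 \right)} + v{\left(w{\left(-8,14 \right)} \right)}} = \sqrt{90 + \frac{12}{13 \cdot 14}} = \sqrt{90 + \frac{12}{182}} = \sqrt{90 + 12 \cdot \frac{1}{182}} = \sqrt{90 + \frac{6}{91}} = \sqrt{\frac{8196}{91}} = \frac{2 \sqrt{186459}}{91}$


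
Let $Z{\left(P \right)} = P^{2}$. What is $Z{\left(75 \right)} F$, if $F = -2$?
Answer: $-11250$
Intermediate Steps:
$Z{\left(75 \right)} F = 75^{2} \left(-2\right) = 5625 \left(-2\right) = -11250$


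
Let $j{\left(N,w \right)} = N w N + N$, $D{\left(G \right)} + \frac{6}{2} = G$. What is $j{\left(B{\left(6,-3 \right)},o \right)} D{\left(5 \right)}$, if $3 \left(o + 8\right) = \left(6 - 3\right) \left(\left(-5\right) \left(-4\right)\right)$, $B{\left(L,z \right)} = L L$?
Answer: $31176$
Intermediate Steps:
$D{\left(G \right)} = -3 + G$
$B{\left(L,z \right)} = L^{2}$
$o = 12$ ($o = -8 + \frac{\left(6 - 3\right) \left(\left(-5\right) \left(-4\right)\right)}{3} = -8 + \frac{3 \cdot 20}{3} = -8 + \frac{1}{3} \cdot 60 = -8 + 20 = 12$)
$j{\left(N,w \right)} = N + w N^{2}$ ($j{\left(N,w \right)} = w N^{2} + N = N + w N^{2}$)
$j{\left(B{\left(6,-3 \right)},o \right)} D{\left(5 \right)} = 6^{2} \left(1 + 6^{2} \cdot 12\right) \left(-3 + 5\right) = 36 \left(1 + 36 \cdot 12\right) 2 = 36 \left(1 + 432\right) 2 = 36 \cdot 433 \cdot 2 = 15588 \cdot 2 = 31176$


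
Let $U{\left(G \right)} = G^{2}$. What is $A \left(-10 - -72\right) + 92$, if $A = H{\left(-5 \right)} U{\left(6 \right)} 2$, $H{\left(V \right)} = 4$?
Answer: $17948$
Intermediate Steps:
$A = 288$ ($A = 4 \cdot 6^{2} \cdot 2 = 4 \cdot 36 \cdot 2 = 144 \cdot 2 = 288$)
$A \left(-10 - -72\right) + 92 = 288 \left(-10 - -72\right) + 92 = 288 \left(-10 + 72\right) + 92 = 288 \cdot 62 + 92 = 17856 + 92 = 17948$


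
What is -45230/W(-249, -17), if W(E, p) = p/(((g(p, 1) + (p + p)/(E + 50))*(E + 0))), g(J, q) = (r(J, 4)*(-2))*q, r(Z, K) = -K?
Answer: -18312451020/3383 ≈ -5.4131e+6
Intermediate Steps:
g(J, q) = 8*q (g(J, q) = (-1*4*(-2))*q = (-4*(-2))*q = 8*q)
W(E, p) = p/(E*(8 + 2*p/(50 + E))) (W(E, p) = p/(((8*1 + (p + p)/(E + 50))*(E + 0))) = p/(((8 + (2*p)/(50 + E))*E)) = p/(((8 + 2*p/(50 + E))*E)) = p/((E*(8 + 2*p/(50 + E)))) = p*(1/(E*(8 + 2*p/(50 + E)))) = p/(E*(8 + 2*p/(50 + E))))
-45230/W(-249, -17) = -45230*498*(200 - 17 + 4*(-249))/(17*(50 - 249)) = -45230/((½)*(-17)*(-1/249)*(-199)/(200 - 17 - 996)) = -45230/((½)*(-17)*(-1/249)*(-199)/(-813)) = -45230/((½)*(-17)*(-1/249)*(-1/813)*(-199)) = -45230/3383/404874 = -45230*404874/3383 = -18312451020/3383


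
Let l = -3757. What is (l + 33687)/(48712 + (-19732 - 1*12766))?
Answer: 14965/8107 ≈ 1.8459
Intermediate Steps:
(l + 33687)/(48712 + (-19732 - 1*12766)) = (-3757 + 33687)/(48712 + (-19732 - 1*12766)) = 29930/(48712 + (-19732 - 12766)) = 29930/(48712 - 32498) = 29930/16214 = 29930*(1/16214) = 14965/8107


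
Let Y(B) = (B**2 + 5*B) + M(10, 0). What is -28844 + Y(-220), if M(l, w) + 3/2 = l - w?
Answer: 36929/2 ≈ 18465.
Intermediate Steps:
M(l, w) = -3/2 + l - w (M(l, w) = -3/2 + (l - w) = -3/2 + l - w)
Y(B) = 17/2 + B**2 + 5*B (Y(B) = (B**2 + 5*B) + (-3/2 + 10 - 1*0) = (B**2 + 5*B) + (-3/2 + 10 + 0) = (B**2 + 5*B) + 17/2 = 17/2 + B**2 + 5*B)
-28844 + Y(-220) = -28844 + (17/2 + (-220)**2 + 5*(-220)) = -28844 + (17/2 + 48400 - 1100) = -28844 + 94617/2 = 36929/2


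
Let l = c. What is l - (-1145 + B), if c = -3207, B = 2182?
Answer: -4244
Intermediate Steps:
l = -3207
l - (-1145 + B) = -3207 - (-1145 + 2182) = -3207 - 1*1037 = -3207 - 1037 = -4244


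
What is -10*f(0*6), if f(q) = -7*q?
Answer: 0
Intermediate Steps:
-10*f(0*6) = -(-70)*0*6 = -(-70)*0 = -10*0 = 0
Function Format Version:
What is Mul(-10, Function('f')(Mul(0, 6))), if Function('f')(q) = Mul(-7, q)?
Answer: 0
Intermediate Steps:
Mul(-10, Function('f')(Mul(0, 6))) = Mul(-10, Mul(-7, Mul(0, 6))) = Mul(-10, Mul(-7, 0)) = Mul(-10, 0) = 0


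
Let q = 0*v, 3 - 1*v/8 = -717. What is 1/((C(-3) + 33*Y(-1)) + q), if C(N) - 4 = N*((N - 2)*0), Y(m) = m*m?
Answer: 1/37 ≈ 0.027027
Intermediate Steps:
v = 5760 (v = 24 - 8*(-717) = 24 + 5736 = 5760)
Y(m) = m²
q = 0 (q = 0*5760 = 0)
C(N) = 4 (C(N) = 4 + N*((N - 2)*0) = 4 + N*((-2 + N)*0) = 4 + N*0 = 4 + 0 = 4)
1/((C(-3) + 33*Y(-1)) + q) = 1/((4 + 33*(-1)²) + 0) = 1/((4 + 33*1) + 0) = 1/((4 + 33) + 0) = 1/(37 + 0) = 1/37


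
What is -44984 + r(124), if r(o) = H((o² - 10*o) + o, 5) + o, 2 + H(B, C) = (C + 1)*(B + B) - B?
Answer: 111998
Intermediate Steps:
H(B, C) = -2 - B + 2*B*(1 + C) (H(B, C) = -2 + ((C + 1)*(B + B) - B) = -2 + ((1 + C)*(2*B) - B) = -2 + (2*B*(1 + C) - B) = -2 + (-B + 2*B*(1 + C)) = -2 - B + 2*B*(1 + C))
r(o) = -2 - 98*o + 11*o² (r(o) = (-2 + ((o² - 10*o) + o) + 2*((o² - 10*o) + o)*5) + o = (-2 + (o² - 9*o) + 2*(o² - 9*o)*5) + o = (-2 + (o² - 9*o) + (-90*o + 10*o²)) + o = (-2 - 99*o + 11*o²) + o = -2 - 98*o + 11*o²)
-44984 + r(124) = -44984 + (-2 + 124 + 11*124*(-9 + 124)) = -44984 + (-2 + 124 + 11*124*115) = -44984 + (-2 + 124 + 156860) = -44984 + 156982 = 111998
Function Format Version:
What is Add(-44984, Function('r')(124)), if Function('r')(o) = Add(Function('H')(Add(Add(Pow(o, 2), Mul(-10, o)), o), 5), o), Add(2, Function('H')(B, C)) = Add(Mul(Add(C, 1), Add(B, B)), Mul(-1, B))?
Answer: 111998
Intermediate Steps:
Function('H')(B, C) = Add(-2, Mul(-1, B), Mul(2, B, Add(1, C))) (Function('H')(B, C) = Add(-2, Add(Mul(Add(C, 1), Add(B, B)), Mul(-1, B))) = Add(-2, Add(Mul(Add(1, C), Mul(2, B)), Mul(-1, B))) = Add(-2, Add(Mul(2, B, Add(1, C)), Mul(-1, B))) = Add(-2, Add(Mul(-1, B), Mul(2, B, Add(1, C)))) = Add(-2, Mul(-1, B), Mul(2, B, Add(1, C))))
Function('r')(o) = Add(-2, Mul(-98, o), Mul(11, Pow(o, 2))) (Function('r')(o) = Add(Add(-2, Add(Add(Pow(o, 2), Mul(-10, o)), o), Mul(2, Add(Add(Pow(o, 2), Mul(-10, o)), o), 5)), o) = Add(Add(-2, Add(Pow(o, 2), Mul(-9, o)), Mul(2, Add(Pow(o, 2), Mul(-9, o)), 5)), o) = Add(Add(-2, Add(Pow(o, 2), Mul(-9, o)), Add(Mul(-90, o), Mul(10, Pow(o, 2)))), o) = Add(Add(-2, Mul(-99, o), Mul(11, Pow(o, 2))), o) = Add(-2, Mul(-98, o), Mul(11, Pow(o, 2))))
Add(-44984, Function('r')(124)) = Add(-44984, Add(-2, 124, Mul(11, 124, Add(-9, 124)))) = Add(-44984, Add(-2, 124, Mul(11, 124, 115))) = Add(-44984, Add(-2, 124, 156860)) = Add(-44984, 156982) = 111998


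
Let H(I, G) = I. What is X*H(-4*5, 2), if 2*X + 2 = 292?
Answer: -2900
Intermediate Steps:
X = 145 (X = -1 + (½)*292 = -1 + 146 = 145)
X*H(-4*5, 2) = 145*(-4*5) = 145*(-20) = -2900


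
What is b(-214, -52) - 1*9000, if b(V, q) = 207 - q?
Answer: -8741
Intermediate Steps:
b(-214, -52) - 1*9000 = (207 - 1*(-52)) - 1*9000 = (207 + 52) - 9000 = 259 - 9000 = -8741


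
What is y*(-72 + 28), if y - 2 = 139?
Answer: -6204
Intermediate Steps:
y = 141 (y = 2 + 139 = 141)
y*(-72 + 28) = 141*(-72 + 28) = 141*(-44) = -6204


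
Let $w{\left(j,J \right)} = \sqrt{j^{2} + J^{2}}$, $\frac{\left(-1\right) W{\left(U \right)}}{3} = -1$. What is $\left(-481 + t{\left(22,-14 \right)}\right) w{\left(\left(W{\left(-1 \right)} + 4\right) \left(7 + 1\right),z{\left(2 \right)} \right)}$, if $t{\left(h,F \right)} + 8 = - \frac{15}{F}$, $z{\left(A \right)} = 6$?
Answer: $- \frac{6831 \sqrt{793}}{7} \approx -27480.0$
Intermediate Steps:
$W{\left(U \right)} = 3$ ($W{\left(U \right)} = \left(-3\right) \left(-1\right) = 3$)
$t{\left(h,F \right)} = -8 - \frac{15}{F}$
$w{\left(j,J \right)} = \sqrt{J^{2} + j^{2}}$
$\left(-481 + t{\left(22,-14 \right)}\right) w{\left(\left(W{\left(-1 \right)} + 4\right) \left(7 + 1\right),z{\left(2 \right)} \right)} = \left(-481 - \left(8 + \frac{15}{-14}\right)\right) \sqrt{6^{2} + \left(\left(3 + 4\right) \left(7 + 1\right)\right)^{2}} = \left(-481 - \frac{97}{14}\right) \sqrt{36 + \left(7 \cdot 8\right)^{2}} = \left(-481 + \left(-8 + \frac{15}{14}\right)\right) \sqrt{36 + 56^{2}} = \left(-481 - \frac{97}{14}\right) \sqrt{36 + 3136} = - \frac{6831 \sqrt{3172}}{14} = - \frac{6831 \cdot 2 \sqrt{793}}{14} = - \frac{6831 \sqrt{793}}{7}$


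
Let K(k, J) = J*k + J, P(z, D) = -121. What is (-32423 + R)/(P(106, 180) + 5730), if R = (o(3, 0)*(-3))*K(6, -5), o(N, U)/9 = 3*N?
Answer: -23918/5609 ≈ -4.2642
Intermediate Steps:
o(N, U) = 27*N (o(N, U) = 9*(3*N) = 27*N)
K(k, J) = J + J*k
R = 8505 (R = ((27*3)*(-3))*(-5*(1 + 6)) = (81*(-3))*(-5*7) = -243*(-35) = 8505)
(-32423 + R)/(P(106, 180) + 5730) = (-32423 + 8505)/(-121 + 5730) = -23918/5609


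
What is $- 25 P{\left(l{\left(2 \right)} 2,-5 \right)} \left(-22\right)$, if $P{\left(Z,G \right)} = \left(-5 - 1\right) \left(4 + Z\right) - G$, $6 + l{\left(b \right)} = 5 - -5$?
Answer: $-36850$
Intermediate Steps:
$l{\left(b \right)} = 4$ ($l{\left(b \right)} = -6 + \left(5 - -5\right) = -6 + \left(5 + 5\right) = -6 + 10 = 4$)
$P{\left(Z,G \right)} = -24 - G - 6 Z$ ($P{\left(Z,G \right)} = - 6 \left(4 + Z\right) - G = \left(-24 - 6 Z\right) - G = -24 - G - 6 Z$)
$- 25 P{\left(l{\left(2 \right)} 2,-5 \right)} \left(-22\right) = - 25 \left(-24 - -5 - 6 \cdot 4 \cdot 2\right) \left(-22\right) = - 25 \left(-24 + 5 - 48\right) \left(-22\right) = \left(-25\right) \left(-67\right) \left(-22\right) = 1675 \left(-22\right) = -36850$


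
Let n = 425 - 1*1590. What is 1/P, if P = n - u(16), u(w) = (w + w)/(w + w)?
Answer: -1/1166 ≈ -0.00085763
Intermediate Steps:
u(w) = 1 (u(w) = (2*w)/((2*w)) = (2*w)*(1/(2*w)) = 1)
n = -1165 (n = 425 - 1590 = -1165)
P = -1166 (P = -1165 - 1*1 = -1165 - 1 = -1166)
1/P = 1/(-1166) = -1/1166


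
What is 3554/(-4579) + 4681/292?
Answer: 20396531/1337068 ≈ 15.255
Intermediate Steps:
3554/(-4579) + 4681/292 = 3554*(-1/4579) + 4681*(1/292) = -3554/4579 + 4681/292 = 20396531/1337068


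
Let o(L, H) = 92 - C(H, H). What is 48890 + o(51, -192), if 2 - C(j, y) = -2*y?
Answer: 49364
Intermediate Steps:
C(j, y) = 2 + 2*y (C(j, y) = 2 - (-2)*y = 2 + 2*y)
o(L, H) = 90 - 2*H (o(L, H) = 92 - (2 + 2*H) = 92 + (-2 - 2*H) = 90 - 2*H)
48890 + o(51, -192) = 48890 + (90 - 2*(-192)) = 48890 + (90 + 384) = 48890 + 474 = 49364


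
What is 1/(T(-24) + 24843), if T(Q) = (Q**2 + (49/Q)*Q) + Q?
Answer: 1/25444 ≈ 3.9302e-5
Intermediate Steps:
T(Q) = 49 + Q + Q**2 (T(Q) = (Q**2 + 49) + Q = (49 + Q**2) + Q = 49 + Q + Q**2)
1/(T(-24) + 24843) = 1/((49 - 24 + (-24)**2) + 24843) = 1/((49 - 24 + 576) + 24843) = 1/(601 + 24843) = 1/25444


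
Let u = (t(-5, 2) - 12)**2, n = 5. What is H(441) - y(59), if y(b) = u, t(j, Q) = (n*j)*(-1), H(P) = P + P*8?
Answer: 3800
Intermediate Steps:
H(P) = 9*P (H(P) = P + 8*P = 9*P)
t(j, Q) = -5*j (t(j, Q) = (5*j)*(-1) = -5*j)
u = 169 (u = (-5*(-5) - 12)**2 = (25 - 12)**2 = 13**2 = 169)
y(b) = 169
H(441) - y(59) = 9*441 - 1*169 = 3969 - 169 = 3800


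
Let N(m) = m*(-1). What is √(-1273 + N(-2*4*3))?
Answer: I*√1249 ≈ 35.341*I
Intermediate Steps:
N(m) = -m
√(-1273 + N(-2*4*3)) = √(-1273 - (-1)*(2*4)*3) = √(-1273 - (-1)*8*3) = √(-1273 - (-1)*24) = √(-1273 - 1*(-24)) = √(-1273 + 24) = √(-1249) = I*√1249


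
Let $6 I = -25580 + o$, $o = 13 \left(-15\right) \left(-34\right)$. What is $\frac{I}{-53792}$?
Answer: $\frac{9475}{161376} \approx 0.058714$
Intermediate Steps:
$o = 6630$ ($o = \left(-195\right) \left(-34\right) = 6630$)
$I = - \frac{9475}{3}$ ($I = \frac{-25580 + 6630}{6} = \frac{1}{6} \left(-18950\right) = - \frac{9475}{3} \approx -3158.3$)
$\frac{I}{-53792} = - \frac{9475}{3 \left(-53792\right)} = \left(- \frac{9475}{3}\right) \left(- \frac{1}{53792}\right) = \frac{9475}{161376}$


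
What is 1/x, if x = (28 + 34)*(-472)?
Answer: -1/29264 ≈ -3.4172e-5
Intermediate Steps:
x = -29264 (x = 62*(-472) = -29264)
1/x = 1/(-29264) = -1/29264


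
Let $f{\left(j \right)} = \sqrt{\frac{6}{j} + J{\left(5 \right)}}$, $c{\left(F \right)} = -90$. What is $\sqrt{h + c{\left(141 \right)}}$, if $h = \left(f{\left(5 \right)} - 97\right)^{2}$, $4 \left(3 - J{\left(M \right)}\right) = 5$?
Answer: $\frac{\sqrt{932195 - 1940 \sqrt{295}}}{10} \approx 94.809$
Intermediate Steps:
$J{\left(M \right)} = \frac{7}{4}$ ($J{\left(M \right)} = 3 - \frac{5}{4} = \frac{7}{4}$)
$f{\left(j \right)} = \sqrt{\frac{7}{4} + \frac{6}{j}}$ ($f{\left(j \right)} = \sqrt{\frac{6}{j} + \frac{7}{4}} = \sqrt{\frac{7}{4} + \frac{6}{j}}$)
$h = \left(-97 + \frac{\sqrt{295}}{10}\right)^{2}$ ($h = \left(\frac{\sqrt{7 + \frac{24}{5}}}{2} - 97\right)^{2} = \left(\frac{\sqrt{\frac{59}{5}}}{2} - 97\right)^{2} = \left(\frac{\frac{1}{5} \sqrt{295}}{2} - 97\right)^{2} = \left(\frac{\sqrt{295}}{10} - 97\right)^{2} = \left(-97 + \frac{\sqrt{295}}{10}\right)^{2} \approx 9078.8$)
$\sqrt{h + c{\left(141 \right)}} = \sqrt{\frac{\left(970 - \sqrt{295}\right)^{2}}{100} - 90} = \sqrt{-90 + \frac{\left(970 - \sqrt{295}\right)^{2}}{100}}$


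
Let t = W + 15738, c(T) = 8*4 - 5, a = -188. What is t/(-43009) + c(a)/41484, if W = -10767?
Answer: -68351907/594728452 ≈ -0.11493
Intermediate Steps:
c(T) = 27 (c(T) = 32 - 5 = 27)
t = 4971 (t = -10767 + 15738 = 4971)
t/(-43009) + c(a)/41484 = 4971/(-43009) + 27/41484 = 4971*(-1/43009) + 27*(1/41484) = -4971/43009 + 9/13828 = -68351907/594728452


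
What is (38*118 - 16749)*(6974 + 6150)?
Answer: -160965860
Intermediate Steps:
(38*118 - 16749)*(6974 + 6150) = (4484 - 16749)*13124 = -12265*13124 = -160965860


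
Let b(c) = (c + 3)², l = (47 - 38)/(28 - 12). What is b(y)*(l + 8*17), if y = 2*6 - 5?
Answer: 54625/4 ≈ 13656.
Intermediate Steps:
l = 9/16 ≈ 0.56250
y = 7 (y = 12 - 5 = 7)
b(c) = (3 + c)²
b(y)*(l + 8*17) = (3 + 7)²*(9/16 + 8*17) = 10²*(9/16 + 136) = 100*(2185/16) = 54625/4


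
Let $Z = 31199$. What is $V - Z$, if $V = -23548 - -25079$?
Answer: $-29668$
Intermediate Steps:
$V = 1531$ ($V = -23548 + 25079 = 1531$)
$V - Z = 1531 - 31199 = -29668$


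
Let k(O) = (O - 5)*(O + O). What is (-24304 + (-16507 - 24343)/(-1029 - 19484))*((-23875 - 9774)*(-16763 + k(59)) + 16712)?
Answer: -174309723603471042/20513 ≈ -8.4975e+12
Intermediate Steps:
k(O) = 2*O*(-5 + O) (k(O) = (-5 + O)*(2*O) = 2*O*(-5 + O))
(-24304 + (-16507 - 24343)/(-1029 - 19484))*((-23875 - 9774)*(-16763 + k(59)) + 16712) = (-24304 + (-16507 - 24343)/(-1029 - 19484))*((-23875 - 9774)*(-16763 + 2*59*(-5 + 59)) + 16712) = (-24304 - 40850/(-20513))*(-33649*(-16763 + 2*59*54) + 16712) = (-24304 - 40850*(-1/20513))*(-33649*(-16763 + 6372) + 16712) = (-24304 + 40850/20513)*(-33649*(-10391) + 16712) = -498507102*(349646759 + 16712)/20513 = -498507102/20513*349663471 = -174309723603471042/20513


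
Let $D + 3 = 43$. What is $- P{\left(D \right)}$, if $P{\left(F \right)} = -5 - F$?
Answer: $45$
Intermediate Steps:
$D = 40$ ($D = -3 + 43 = 40$)
$- P{\left(D \right)} = - (-5 - 40) = \left(-1\right) \left(-45\right) = 45$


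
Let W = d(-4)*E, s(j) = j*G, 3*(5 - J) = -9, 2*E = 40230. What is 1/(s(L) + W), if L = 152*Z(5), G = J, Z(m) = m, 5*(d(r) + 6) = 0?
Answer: -1/114610 ≈ -8.7252e-6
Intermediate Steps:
E = 20115 (E = (1/2)*40230 = 20115)
d(r) = -6 (d(r) = -6 + (1/5)*0 = -6 + 0 = -6)
J = 8 (J = 5 - 1/3*(-9) = 5 + 3 = 8)
G = 8
L = 760 (L = 152*5 = 760)
s(j) = 8*j (s(j) = j*8 = 8*j)
W = -120690 (W = -6*20115 = -120690)
1/(s(L) + W) = 1/(8*760 - 120690) = 1/(6080 - 120690) = 1/(-114610) = -1/114610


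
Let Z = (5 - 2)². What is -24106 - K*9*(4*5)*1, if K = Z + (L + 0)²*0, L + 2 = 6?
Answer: -25726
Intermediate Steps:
L = 4 (L = -2 + 6 = 4)
Z = 9 (Z = 3² = 9)
K = 9 (K = 9 + (4 + 0)²*0 = 9 + 4²*0 = 9 + 16*0 = 9 + 0 = 9)
-24106 - K*9*(4*5)*1 = -24106 - 9*9*(4*5)*1 = -24106 - 81*20*1 = -24106 - 81*20 = -24106 - 1*1620 = -24106 - 1620 = -25726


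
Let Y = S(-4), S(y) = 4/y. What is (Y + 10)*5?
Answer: 45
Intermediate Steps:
Y = -1 (Y = 4/(-4) = 4*(-¼) = -1)
(Y + 10)*5 = (-1 + 10)*5 = 9*5 = 45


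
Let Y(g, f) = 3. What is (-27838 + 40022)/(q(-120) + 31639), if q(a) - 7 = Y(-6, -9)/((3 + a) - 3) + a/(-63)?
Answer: 10234560/26584219 ≈ 0.38499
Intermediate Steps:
q(a) = 7 + 3/a - a/63 (q(a) = 7 + (3/((3 + a) - 3) + a/(-63)) = 7 + (3/a + a*(-1/63)) = 7 + (3/a - a/63) = 7 + 3/a - a/63)
(-27838 + 40022)/(q(-120) + 31639) = (-27838 + 40022)/((7 + 3/(-120) - 1/63*(-120)) + 31639) = 12184/((7 + 3*(-1/120) + 40/21) + 31639) = 12184/((7 - 1/40 + 40/21) + 31639) = 12184/(7459/840 + 31639) = 12184/(26584219/840) = 12184*(840/26584219) = 10234560/26584219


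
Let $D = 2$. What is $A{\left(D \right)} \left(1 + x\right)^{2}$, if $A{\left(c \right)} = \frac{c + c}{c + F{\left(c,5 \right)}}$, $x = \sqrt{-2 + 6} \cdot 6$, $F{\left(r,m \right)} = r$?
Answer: $169$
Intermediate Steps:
$x = 12$ ($x = \sqrt{4} \cdot 6 = 2 \cdot 6 = 12$)
$A{\left(c \right)} = 1$ ($A{\left(c \right)} = \frac{c + c}{c + c} = \frac{2 c}{2 c} = 2 c \frac{1}{2 c} = 1$)
$A{\left(D \right)} \left(1 + x\right)^{2} = 1 \left(1 + 12\right)^{2} = 1 \cdot 13^{2} = 1 \cdot 169 = 169$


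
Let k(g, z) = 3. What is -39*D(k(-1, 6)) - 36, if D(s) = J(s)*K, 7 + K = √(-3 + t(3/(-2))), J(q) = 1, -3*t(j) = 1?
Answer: 237 - 13*I*√30 ≈ 237.0 - 71.204*I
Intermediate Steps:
t(j) = -⅓ (t(j) = -⅓*1 = -⅓)
K = -7 + I*√30/3 (K = -7 + √(-3 - ⅓) = -7 + √(-10/3) = -7 + I*√30/3 ≈ -7.0 + 1.8257*I)
D(s) = -7 + I*√30/3 (D(s) = 1*(-7 + I*√30/3) = -7 + I*√30/3)
-39*D(k(-1, 6)) - 36 = -39*(-7 + I*√30/3) - 36 = (273 - 13*I*√30) - 36 = 237 - 13*I*√30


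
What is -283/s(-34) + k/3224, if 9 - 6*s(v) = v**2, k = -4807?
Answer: -1267/119288 ≈ -0.010621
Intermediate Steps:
s(v) = 3/2 - v**2/6
-283/s(-34) + k/3224 = -283/(3/2 - 1/6*(-34)**2) - 4807/3224 = -283/(3/2 - 1/6*1156) - 4807*1/3224 = -283/(3/2 - 578/3) - 4807/3224 = -283/(-1147/6) - 4807/3224 = -283*(-6/1147) - 4807/3224 = 1698/1147 - 4807/3224 = -1267/119288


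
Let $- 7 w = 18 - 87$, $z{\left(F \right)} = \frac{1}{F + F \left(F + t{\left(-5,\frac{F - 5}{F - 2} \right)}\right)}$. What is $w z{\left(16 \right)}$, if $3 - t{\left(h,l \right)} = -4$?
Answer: $\frac{23}{896} \approx 0.02567$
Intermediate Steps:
$t{\left(h,l \right)} = 7$ ($t{\left(h,l \right)} = 3 - -4 = 3 + 4 = 7$)
$z{\left(F \right)} = \frac{1}{F + F \left(7 + F\right)}$ ($z{\left(F \right)} = \frac{1}{F + F \left(F + 7\right)} = \frac{1}{F + F \left(7 + F\right)}$)
$w = \frac{69}{7}$ ($w = - \frac{18 - 87}{7} = \left(- \frac{1}{7}\right) \left(-69\right) = \frac{69}{7} \approx 9.8571$)
$w z{\left(16 \right)} = \frac{69 \frac{1}{16 \left(8 + 16\right)}}{7} = \frac{69 \frac{1}{16 \cdot 24}}{7} = \frac{69 \cdot \frac{1}{16} \cdot \frac{1}{24}}{7} = \frac{69}{7} \cdot \frac{1}{384} = \frac{23}{896}$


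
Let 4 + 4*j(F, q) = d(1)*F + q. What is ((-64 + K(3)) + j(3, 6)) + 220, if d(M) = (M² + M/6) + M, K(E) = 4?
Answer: 1297/8 ≈ 162.13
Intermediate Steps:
d(M) = M² + 7*M/6 (d(M) = (M² + M/6) + M = M² + 7*M/6)
j(F, q) = -1 + q/4 + 13*F/24 (j(F, q) = -1 + (((⅙)*1*(7 + 6*1))*F + q)/4 = -1 + (((⅙)*1*(7 + 6))*F + q)/4 = -1 + (((⅙)*1*13)*F + q)/4 = -1 + (13*F/6 + q)/4 = -1 + (q + 13*F/6)/4 = -1 + (q/4 + 13*F/24) = -1 + q/4 + 13*F/24)
((-64 + K(3)) + j(3, 6)) + 220 = ((-64 + 4) + (-1 + (¼)*6 + (13/24)*3)) + 220 = (-60 + (-1 + 3/2 + 13/8)) + 220 = (-60 + 17/8) + 220 = -463/8 + 220 = 1297/8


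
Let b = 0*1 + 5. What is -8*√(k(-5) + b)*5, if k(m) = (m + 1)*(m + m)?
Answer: -120*√5 ≈ -268.33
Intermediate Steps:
b = 5 (b = 0 + 5 = 5)
k(m) = 2*m*(1 + m) (k(m) = (1 + m)*(2*m) = 2*m*(1 + m))
-8*√(k(-5) + b)*5 = -8*√(2*(-5)*(1 - 5) + 5)*5 = -8*√(2*(-5)*(-4) + 5)*5 = -8*√(40 + 5)*5 = -24*√5*5 = -120*√5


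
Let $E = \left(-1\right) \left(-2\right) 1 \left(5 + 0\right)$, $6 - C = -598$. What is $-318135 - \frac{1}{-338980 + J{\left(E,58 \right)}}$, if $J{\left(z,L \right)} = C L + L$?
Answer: $- \frac{96678045149}{303890} \approx -3.1814 \cdot 10^{5}$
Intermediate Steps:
$C = 604$ ($C = 6 - -598 = 6 + 598 = 604$)
$E = 10$ ($E = 2 \cdot 1 \cdot 5 = 2 \cdot 5 = 10$)
$J{\left(z,L \right)} = 605 L$ ($J{\left(z,L \right)} = 604 L + L = 605 L$)
$-318135 - \frac{1}{-338980 + J{\left(E,58 \right)}} = -318135 - \frac{1}{-338980 + 605 \cdot 58} = -318135 - \frac{1}{-338980 + 35090} = -318135 - \frac{1}{-303890} = -318135 - - \frac{1}{303890} = -318135 + \frac{1}{303890} = - \frac{96678045149}{303890}$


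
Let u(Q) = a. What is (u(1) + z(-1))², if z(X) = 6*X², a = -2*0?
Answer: 36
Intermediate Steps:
a = 0
u(Q) = 0
(u(1) + z(-1))² = (0 + 6*(-1)²)² = (0 + 6*1)² = (0 + 6)² = 6² = 36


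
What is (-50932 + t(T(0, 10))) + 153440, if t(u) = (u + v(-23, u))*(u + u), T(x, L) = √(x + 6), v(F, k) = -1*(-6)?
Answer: 102520 + 12*√6 ≈ 1.0255e+5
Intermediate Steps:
v(F, k) = 6
T(x, L) = √(6 + x)
t(u) = 2*u*(6 + u) (t(u) = (u + 6)*(u + u) = (6 + u)*(2*u) = 2*u*(6 + u))
(-50932 + t(T(0, 10))) + 153440 = (-50932 + 2*√(6 + 0)*(6 + √(6 + 0))) + 153440 = (-50932 + 2*√6*(6 + √6)) + 153440 = 102508 + 2*√6*(6 + √6)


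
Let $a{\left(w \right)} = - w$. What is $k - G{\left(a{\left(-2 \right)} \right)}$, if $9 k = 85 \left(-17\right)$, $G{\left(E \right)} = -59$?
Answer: $- \frac{914}{9} \approx -101.56$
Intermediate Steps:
$k = - \frac{1445}{9}$ ($k = \frac{85 \left(-17\right)}{9} = \frac{1}{9} \left(-1445\right) = - \frac{1445}{9} \approx -160.56$)
$k - G{\left(a{\left(-2 \right)} \right)} = - \frac{1445}{9} - -59 = - \frac{1445}{9} + 59 = - \frac{914}{9}$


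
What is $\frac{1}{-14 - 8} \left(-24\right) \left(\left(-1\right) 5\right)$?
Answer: $- \frac{60}{11} \approx -5.4545$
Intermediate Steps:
$\frac{1}{-14 - 8} \left(-24\right) \left(\left(-1\right) 5\right) = \frac{1}{-22} \left(-24\right) \left(-5\right) = \left(- \frac{1}{22}\right) \left(-24\right) \left(-5\right) = \frac{12}{11} \left(-5\right) = - \frac{60}{11}$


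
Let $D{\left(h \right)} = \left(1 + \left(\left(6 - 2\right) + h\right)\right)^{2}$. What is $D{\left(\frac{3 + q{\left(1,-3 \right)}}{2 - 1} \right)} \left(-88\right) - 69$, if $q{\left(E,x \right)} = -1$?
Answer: $-4381$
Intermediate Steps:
$D{\left(h \right)} = \left(5 + h\right)^{2}$ ($D{\left(h \right)} = \left(1 + \left(4 + h\right)\right)^{2} = \left(5 + h\right)^{2}$)
$D{\left(\frac{3 + q{\left(1,-3 \right)}}{2 - 1} \right)} \left(-88\right) - 69 = \left(5 + \frac{3 - 1}{2 - 1}\right)^{2} \left(-88\right) - 69 = \left(5 + \frac{2}{1}\right)^{2} \left(-88\right) - 69 = \left(5 + 2 \cdot 1\right)^{2} \left(-88\right) - 69 = \left(5 + 2\right)^{2} \left(-88\right) - 69 = 7^{2} \left(-88\right) - 69 = 49 \left(-88\right) - 69 = -4312 - 69 = -4381$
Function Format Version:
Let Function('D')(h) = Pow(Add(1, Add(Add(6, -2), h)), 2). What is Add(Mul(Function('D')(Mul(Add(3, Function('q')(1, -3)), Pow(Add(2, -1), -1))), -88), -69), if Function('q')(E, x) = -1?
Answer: -4381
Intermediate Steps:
Function('D')(h) = Pow(Add(5, h), 2) (Function('D')(h) = Pow(Add(1, Add(4, h)), 2) = Pow(Add(5, h), 2))
Add(Mul(Function('D')(Mul(Add(3, Function('q')(1, -3)), Pow(Add(2, -1), -1))), -88), -69) = Add(Mul(Pow(Add(5, Mul(Add(3, -1), Pow(Add(2, -1), -1))), 2), -88), -69) = Add(Mul(Pow(Add(5, Mul(2, Pow(1, -1))), 2), -88), -69) = Add(Mul(Pow(Add(5, Mul(2, 1)), 2), -88), -69) = Add(Mul(Pow(Add(5, 2), 2), -88), -69) = Add(Mul(Pow(7, 2), -88), -69) = Add(Mul(49, -88), -69) = Add(-4312, -69) = -4381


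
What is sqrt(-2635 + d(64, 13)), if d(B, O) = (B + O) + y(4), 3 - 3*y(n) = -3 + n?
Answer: 2*I*sqrt(5754)/3 ≈ 50.57*I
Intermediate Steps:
y(n) = 2 - n/3 (y(n) = 1 - (-3 + n)/3 = 1 + (1 - n/3) = 2 - n/3)
d(B, O) = 2/3 + B + O (d(B, O) = (B + O) + (2 - 1/3*4) = (B + O) + (2 - 4/3) = (B + O) + 2/3 = 2/3 + B + O)
sqrt(-2635 + d(64, 13)) = sqrt(-2635 + (2/3 + 64 + 13)) = sqrt(-2635 + 233/3) = sqrt(-7672/3) = 2*I*sqrt(5754)/3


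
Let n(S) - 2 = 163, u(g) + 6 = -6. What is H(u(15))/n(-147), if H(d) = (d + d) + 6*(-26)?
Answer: -12/11 ≈ -1.0909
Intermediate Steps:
u(g) = -12 (u(g) = -6 - 6 = -12)
n(S) = 165 (n(S) = 2 + 163 = 165)
H(d) = -156 + 2*d (H(d) = 2*d - 156 = -156 + 2*d)
H(u(15))/n(-147) = (-156 + 2*(-12))/165 = (-156 - 24)*(1/165) = -180*1/165 = -12/11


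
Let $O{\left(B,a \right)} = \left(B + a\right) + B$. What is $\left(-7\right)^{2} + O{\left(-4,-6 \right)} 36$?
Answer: $-455$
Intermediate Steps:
$O{\left(B,a \right)} = a + 2 B$
$\left(-7\right)^{2} + O{\left(-4,-6 \right)} 36 = \left(-7\right)^{2} + \left(-6 + 2 \left(-4\right)\right) 36 = 49 + \left(-6 - 8\right) 36 = 49 - 504 = -455$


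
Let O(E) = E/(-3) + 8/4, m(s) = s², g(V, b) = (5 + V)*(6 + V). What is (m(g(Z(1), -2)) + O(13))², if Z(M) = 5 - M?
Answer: 590149849/9 ≈ 6.5572e+7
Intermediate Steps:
O(E) = 2 - E/3 (O(E) = E*(-⅓) + 8*(¼) = -E/3 + 2 = 2 - E/3)
(m(g(Z(1), -2)) + O(13))² = ((30 + (5 - 1*1)² + 11*(5 - 1*1))² + (2 - ⅓*13))² = ((30 + (5 - 1)² + 11*(5 - 1))² + (2 - 13/3))² = ((30 + 4² + 11*4)² - 7/3)² = ((30 + 16 + 44)² - 7/3)² = (90² - 7/3)² = (8100 - 7/3)² = (24293/3)² = 590149849/9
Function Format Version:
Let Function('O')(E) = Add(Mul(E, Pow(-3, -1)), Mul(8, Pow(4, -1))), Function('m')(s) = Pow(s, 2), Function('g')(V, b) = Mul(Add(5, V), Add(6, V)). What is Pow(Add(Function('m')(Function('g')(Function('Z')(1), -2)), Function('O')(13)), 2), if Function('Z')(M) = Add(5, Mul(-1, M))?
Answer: Rational(590149849, 9) ≈ 6.5572e+7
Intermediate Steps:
Function('O')(E) = Add(2, Mul(Rational(-1, 3), E)) (Function('O')(E) = Add(Mul(E, Rational(-1, 3)), Mul(8, Rational(1, 4))) = Add(Mul(Rational(-1, 3), E), 2) = Add(2, Mul(Rational(-1, 3), E)))
Pow(Add(Function('m')(Function('g')(Function('Z')(1), -2)), Function('O')(13)), 2) = Pow(Add(Pow(Add(30, Pow(Add(5, Mul(-1, 1)), 2), Mul(11, Add(5, Mul(-1, 1)))), 2), Add(2, Mul(Rational(-1, 3), 13))), 2) = Pow(Add(Pow(Add(30, Pow(Add(5, -1), 2), Mul(11, Add(5, -1))), 2), Add(2, Rational(-13, 3))), 2) = Pow(Add(Pow(Add(30, Pow(4, 2), Mul(11, 4)), 2), Rational(-7, 3)), 2) = Pow(Add(Pow(Add(30, 16, 44), 2), Rational(-7, 3)), 2) = Pow(Add(Pow(90, 2), Rational(-7, 3)), 2) = Pow(Add(8100, Rational(-7, 3)), 2) = Pow(Rational(24293, 3), 2) = Rational(590149849, 9)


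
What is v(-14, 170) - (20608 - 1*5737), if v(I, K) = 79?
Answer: -14792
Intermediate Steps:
v(-14, 170) - (20608 - 1*5737) = 79 - (20608 - 1*5737) = 79 - (20608 - 5737) = 79 - 1*14871 = 79 - 14871 = -14792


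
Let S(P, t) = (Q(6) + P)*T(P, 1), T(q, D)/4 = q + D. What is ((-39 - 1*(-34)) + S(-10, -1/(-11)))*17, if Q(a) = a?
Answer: 2363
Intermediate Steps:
T(q, D) = 4*D + 4*q (T(q, D) = 4*(q + D) = 4*(D + q) = 4*D + 4*q)
S(P, t) = (4 + 4*P)*(6 + P) (S(P, t) = (6 + P)*(4*1 + 4*P) = (6 + P)*(4 + 4*P) = (4 + 4*P)*(6 + P))
((-39 - 1*(-34)) + S(-10, -1/(-11)))*17 = ((-39 - 1*(-34)) + 4*(1 - 10)*(6 - 10))*17 = ((-39 + 34) + 4*(-9)*(-4))*17 = (-5 + 144)*17 = 139*17 = 2363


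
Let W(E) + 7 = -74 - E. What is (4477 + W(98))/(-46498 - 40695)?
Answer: -4298/87193 ≈ -0.049293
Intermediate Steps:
W(E) = -81 - E (W(E) = -7 + (-74 - E) = -81 - E)
(4477 + W(98))/(-46498 - 40695) = (4477 + (-81 - 1*98))/(-46498 - 40695) = (4477 + (-81 - 98))/(-87193) = (4477 - 179)*(-1/87193) = 4298*(-1/87193) = -4298/87193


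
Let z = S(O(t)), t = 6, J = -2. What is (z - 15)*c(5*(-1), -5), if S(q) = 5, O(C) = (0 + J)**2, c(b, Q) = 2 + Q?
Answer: 30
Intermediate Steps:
O(C) = 4 (O(C) = (0 - 2)**2 = (-2)**2 = 4)
z = 5
(z - 15)*c(5*(-1), -5) = (5 - 15)*(2 - 5) = -10*(-3) = 30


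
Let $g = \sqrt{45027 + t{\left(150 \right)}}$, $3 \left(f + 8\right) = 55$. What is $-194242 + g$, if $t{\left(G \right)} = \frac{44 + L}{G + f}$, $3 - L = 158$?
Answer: $-194242 + \frac{3 \sqrt{845494}}{13} \approx -1.9403 \cdot 10^{5}$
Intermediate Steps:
$L = -155$ ($L = 3 - 158 = -155$)
$f = \frac{31}{3}$ ($f = -8 + \frac{1}{3} \cdot 55 = -8 + \frac{55}{3} = \frac{31}{3} \approx 10.333$)
$t{\left(G \right)} = - \frac{111}{\frac{31}{3} + G}$ ($t{\left(G \right)} = \frac{44 - 155}{G + \frac{31}{3}} = - \frac{111}{\frac{31}{3} + G}$)
$g = \frac{3 \sqrt{845494}}{13}$ ($g = \sqrt{45027 - \frac{333}{31 + 3 \cdot 150}} = \sqrt{45027 - \frac{333}{31 + 450}} = \sqrt{45027 - \frac{333}{481}} = \sqrt{45027 - \frac{9}{13}} = \sqrt{\frac{585342}{13}} = \frac{3 \sqrt{845494}}{13} \approx 212.19$)
$-194242 + g = -194242 + \frac{3 \sqrt{845494}}{13}$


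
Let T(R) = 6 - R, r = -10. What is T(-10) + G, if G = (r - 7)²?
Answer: 305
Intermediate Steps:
G = 289 (G = (-10 - 7)² = (-17)² = 289)
T(-10) + G = (6 - 1*(-10)) + 289 = (6 + 10) + 289 = 16 + 289 = 305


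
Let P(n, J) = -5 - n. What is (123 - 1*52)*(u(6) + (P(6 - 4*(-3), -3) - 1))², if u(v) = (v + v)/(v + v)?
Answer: 37559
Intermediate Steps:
u(v) = 1 (u(v) = (2*v)/((2*v)) = (2*v)*(1/(2*v)) = 1)
(123 - 1*52)*(u(6) + (P(6 - 4*(-3), -3) - 1))² = (123 - 1*52)*(1 + ((-5 - (6 - 4*(-3))) - 1))² = (123 - 52)*(1 + ((-5 - (6 + 12)) - 1))² = 71*(1 + ((-5 - 1*18) - 1))² = 71*(1 + ((-5 - 18) - 1))² = 71*(1 + (-23 - 1))² = 71*(1 - 24)² = 71*(-23)² = 71*529 = 37559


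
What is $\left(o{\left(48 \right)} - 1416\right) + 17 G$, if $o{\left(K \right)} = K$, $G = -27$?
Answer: $-1827$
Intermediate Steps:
$\left(o{\left(48 \right)} - 1416\right) + 17 G = \left(48 - 1416\right) + 17 \left(-27\right) = -1368 - 459 = -1827$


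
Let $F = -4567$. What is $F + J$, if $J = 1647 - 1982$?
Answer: $-4902$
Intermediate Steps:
$J = -335$ ($J = 1647 - 1982 = -335$)
$F + J = -4567 - 335 = -4902$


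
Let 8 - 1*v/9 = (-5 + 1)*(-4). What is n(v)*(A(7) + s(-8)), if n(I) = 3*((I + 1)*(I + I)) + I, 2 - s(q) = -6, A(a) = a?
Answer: 459000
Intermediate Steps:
s(q) = 8 (s(q) = 2 - 1*(-6) = 2 + 6 = 8)
v = -72 (v = 72 - 9*(-5 + 1)*(-4) = 72 - (-36)*(-4) = 72 - 9*16 = 72 - 144 = -72)
n(I) = I + 6*I*(1 + I) (n(I) = 3*((1 + I)*(2*I)) + I = 3*(2*I*(1 + I)) + I = 6*I*(1 + I) + I = I + 6*I*(1 + I))
n(v)*(A(7) + s(-8)) = (-72*(7 + 6*(-72)))*(7 + 8) = -72*(7 - 432)*15 = -72*(-425)*15 = 30600*15 = 459000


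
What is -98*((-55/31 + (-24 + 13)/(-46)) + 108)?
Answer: -7439131/713 ≈ -10434.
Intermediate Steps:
-98*((-55/31 + (-24 + 13)/(-46)) + 108) = -98*((-55*1/31 - 11*(-1/46)) + 108) = -98*((-55/31 + 11/46) + 108) = -98*(-2189/1426 + 108) = -98*151819/1426 = -7439131/713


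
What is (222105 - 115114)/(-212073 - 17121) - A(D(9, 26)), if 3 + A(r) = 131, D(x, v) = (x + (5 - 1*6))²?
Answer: -29443823/229194 ≈ -128.47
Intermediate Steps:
D(x, v) = (-1 + x)² (D(x, v) = (x + (5 - 6))² = (x - 1)² = (-1 + x)²)
A(r) = 128 (A(r) = -3 + 131 = 128)
(222105 - 115114)/(-212073 - 17121) - A(D(9, 26)) = (222105 - 115114)/(-212073 - 17121) - 1*128 = 106991/(-229194) - 128 = 106991*(-1/229194) - 128 = -106991/229194 - 128 = -29443823/229194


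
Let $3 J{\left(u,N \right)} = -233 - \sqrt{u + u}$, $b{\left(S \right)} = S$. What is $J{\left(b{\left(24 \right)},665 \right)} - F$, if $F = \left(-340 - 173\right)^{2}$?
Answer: $- \frac{789740}{3} - \frac{4 \sqrt{3}}{3} \approx -2.6325 \cdot 10^{5}$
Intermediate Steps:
$F = 263169$ ($F = \left(-513\right)^{2} = 263169$)
$J{\left(u,N \right)} = - \frac{233}{3} - \frac{\sqrt{2} \sqrt{u}}{3}$ ($J{\left(u,N \right)} = \frac{-233 - \sqrt{u + u}}{3} = \frac{-233 - \sqrt{2 u}}{3} = \frac{-233 - \sqrt{2} \sqrt{u}}{3} = - \frac{233}{3} - \frac{\sqrt{2} \sqrt{u}}{3}$)
$J{\left(b{\left(24 \right)},665 \right)} - F = \left(- \frac{233}{3} - \frac{\sqrt{2} \sqrt{24}}{3}\right) - 263169 = \left(- \frac{233}{3} - \frac{\sqrt{2} \cdot 2 \sqrt{6}}{3}\right) - 263169 = \left(- \frac{233}{3} - \frac{4 \sqrt{3}}{3}\right) - 263169 = - \frac{789740}{3} - \frac{4 \sqrt{3}}{3}$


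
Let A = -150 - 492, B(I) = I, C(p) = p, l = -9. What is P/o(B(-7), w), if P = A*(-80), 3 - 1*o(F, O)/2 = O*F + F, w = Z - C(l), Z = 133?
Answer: 6420/251 ≈ 25.578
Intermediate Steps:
w = 142 (w = 133 - 1*(-9) = 133 + 9 = 142)
o(F, O) = 6 - 2*F - 2*F*O (o(F, O) = 6 - 2*(O*F + F) = 6 - 2*(F*O + F) = 6 - 2*(F + F*O) = 6 + (-2*F - 2*F*O) = 6 - 2*F - 2*F*O)
A = -642
P = 51360 (P = -642*(-80) = 51360)
P/o(B(-7), w) = 51360/(6 - 2*(-7) - 2*(-7)*142) = 51360/(6 + 14 + 1988) = 51360/2008 = 51360*(1/2008) = 6420/251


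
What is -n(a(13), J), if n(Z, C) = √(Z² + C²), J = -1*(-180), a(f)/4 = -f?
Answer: -4*√2194 ≈ -187.36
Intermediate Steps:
a(f) = -4*f (a(f) = 4*(-f) = -4*f)
J = 180
n(Z, C) = √(C² + Z²)
-n(a(13), J) = -√(180² + (-4*13)²) = -√(32400 + (-52)²) = -√(32400 + 2704) = -√35104 = -4*√2194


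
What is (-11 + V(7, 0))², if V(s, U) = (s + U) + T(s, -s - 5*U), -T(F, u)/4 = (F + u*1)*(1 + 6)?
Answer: 16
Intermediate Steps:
T(F, u) = -28*F - 28*u (T(F, u) = -4*(F + u*1)*(1 + 6) = -4*(F + u)*7 = -4*(7*F + 7*u) = -28*F - 28*u)
V(s, U) = s + 141*U (V(s, U) = (s + U) + (-28*s - 28*(-s - 5*U)) = (U + s) + (-28*s + (28*s + 140*U)) = (U + s) + 140*U = s + 141*U)
(-11 + V(7, 0))² = (-11 + (7 + 141*0))² = (-11 + (7 + 0))² = (-11 + 7)² = (-4)² = 16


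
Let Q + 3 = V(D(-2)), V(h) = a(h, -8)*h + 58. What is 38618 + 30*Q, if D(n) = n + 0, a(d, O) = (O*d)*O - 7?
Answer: 48368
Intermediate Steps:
a(d, O) = -7 + d*O² (a(d, O) = d*O² - 7 = -7 + d*O²)
D(n) = n
V(h) = 58 + h*(-7 + 64*h) (V(h) = (-7 + h*(-8)²)*h + 58 = (-7 + h*64)*h + 58 = (-7 + 64*h)*h + 58 = h*(-7 + 64*h) + 58 = 58 + h*(-7 + 64*h))
Q = 325 (Q = -3 + (58 - 2*(-7 + 64*(-2))) = -3 + (58 - 2*(-7 - 128)) = -3 + (58 - 2*(-135)) = -3 + (58 + 270) = -3 + 328 = 325)
38618 + 30*Q = 38618 + 30*325 = 38618 + 9750 = 48368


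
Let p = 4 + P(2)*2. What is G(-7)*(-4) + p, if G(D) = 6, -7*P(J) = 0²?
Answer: -20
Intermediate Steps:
P(J) = 0 (P(J) = -⅐*0² = -⅐*0 = 0)
p = 4 (p = 4 + 0*2 = 4 + 0 = 4)
G(-7)*(-4) + p = 6*(-4) + 4 = -24 + 4 = -20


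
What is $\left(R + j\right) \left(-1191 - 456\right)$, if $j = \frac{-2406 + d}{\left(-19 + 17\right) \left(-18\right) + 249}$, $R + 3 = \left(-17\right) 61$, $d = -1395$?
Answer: $\frac{164810349}{95} \approx 1.7348 \cdot 10^{6}$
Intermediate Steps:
$R = -1040$ ($R = -3 - 1037 = -1040$)
$j = - \frac{1267}{95}$ ($j = \frac{-2406 - 1395}{\left(-19 + 17\right) \left(-18\right) + 249} = - \frac{3801}{\left(-2\right) \left(-18\right) + 249} = - \frac{3801}{36 + 249} = - \frac{3801}{285} = \left(-3801\right) \frac{1}{285} = - \frac{1267}{95} \approx -13.337$)
$\left(R + j\right) \left(-1191 - 456\right) = \left(-1040 - \frac{1267}{95}\right) \left(-1191 - 456\right) = \left(- \frac{100067}{95}\right) \left(-1647\right) = \frac{164810349}{95}$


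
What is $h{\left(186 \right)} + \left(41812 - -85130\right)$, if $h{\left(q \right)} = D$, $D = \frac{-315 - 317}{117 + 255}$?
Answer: $\frac{11805448}{93} \approx 1.2694 \cdot 10^{5}$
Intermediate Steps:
$D = - \frac{158}{93}$ ($D = - \frac{632}{372} = \left(-632\right) \frac{1}{372} = - \frac{158}{93} \approx -1.6989$)
$h{\left(q \right)} = - \frac{158}{93}$
$h{\left(186 \right)} + \left(41812 - -85130\right) = - \frac{158}{93} + \left(41812 - -85130\right) = - \frac{158}{93} + \left(41812 + 85130\right) = - \frac{158}{93} + 126942 = \frac{11805448}{93}$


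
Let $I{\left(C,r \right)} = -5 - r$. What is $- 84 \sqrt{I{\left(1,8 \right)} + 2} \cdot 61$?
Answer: $- 5124 i \sqrt{11} \approx - 16994.0 i$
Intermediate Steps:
$- 84 \sqrt{I{\left(1,8 \right)} + 2} \cdot 61 = - 84 \sqrt{\left(-5 - 8\right) + 2} \cdot 61 = - 84 \sqrt{-13 + 2} \cdot 61 = - 84 \sqrt{-11} \cdot 61 = - 84 i \sqrt{11} \cdot 61 = - 5124 i \sqrt{11}$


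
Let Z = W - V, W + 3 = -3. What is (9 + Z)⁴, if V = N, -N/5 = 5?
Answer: 614656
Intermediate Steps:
W = -6 (W = -3 - 3 = -6)
N = -25 (N = -5*5 = -25)
V = -25
Z = 19 (Z = -6 - 1*(-25) = -6 + 25 = 19)
(9 + Z)⁴ = (9 + 19)⁴ = 28⁴ = 614656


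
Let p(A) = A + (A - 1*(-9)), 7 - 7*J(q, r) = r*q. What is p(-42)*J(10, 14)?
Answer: 1425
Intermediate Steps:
J(q, r) = 1 - q*r/7 (J(q, r) = 1 - r*q/7 = 1 - q*r/7)
p(A) = 9 + 2*A (p(A) = A + (A + 9) = A + (9 + A) = 9 + 2*A)
p(-42)*J(10, 14) = (9 + 2*(-42))*(1 - 1/7*10*14) = (9 - 84)*(1 - 20) = -75*(-19) = 1425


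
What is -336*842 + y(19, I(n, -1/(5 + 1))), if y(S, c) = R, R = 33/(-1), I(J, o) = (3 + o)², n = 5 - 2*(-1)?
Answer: -282945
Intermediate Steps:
n = 7 (n = 5 - 1*(-2) = 5 + 2 = 7)
R = -33 (R = 33*(-1) = -33)
y(S, c) = -33
-336*842 + y(19, I(n, -1/(5 + 1))) = -336*842 - 33 = -282912 - 33 = -282945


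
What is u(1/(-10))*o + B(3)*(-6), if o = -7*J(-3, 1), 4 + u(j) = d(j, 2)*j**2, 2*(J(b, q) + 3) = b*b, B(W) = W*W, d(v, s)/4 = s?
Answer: -321/25 ≈ -12.840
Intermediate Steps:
d(v, s) = 4*s
B(W) = W**2
J(b, q) = -3 + b**2/2 (J(b, q) = -3 + (b*b)/2 = -3 + b**2/2)
u(j) = -4 + 8*j**2 (u(j) = -4 + (4*2)*j**2 = -4 + 8*j**2)
o = -21/2 (o = -7*(-3 + (1/2)*(-3)**2) = -7*(-3 + (1/2)*9) = -7*(-3 + 9/2) = -7*3/2 = -21/2 ≈ -10.500)
u(1/(-10))*o + B(3)*(-6) = (-4 + 8*(1/(-10))**2)*(-21/2) + 3**2*(-6) = (-4 + 8*(-1/10)**2)*(-21/2) + 9*(-6) = (-4 + 8*(1/100))*(-21/2) - 54 = (-4 + 2/25)*(-21/2) - 54 = -98/25*(-21/2) - 54 = 1029/25 - 54 = -321/25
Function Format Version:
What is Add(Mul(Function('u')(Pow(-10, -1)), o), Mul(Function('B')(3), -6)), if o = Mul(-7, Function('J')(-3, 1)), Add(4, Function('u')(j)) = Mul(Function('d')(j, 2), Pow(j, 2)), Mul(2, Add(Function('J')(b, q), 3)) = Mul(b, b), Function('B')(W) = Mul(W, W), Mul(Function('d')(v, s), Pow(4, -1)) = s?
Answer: Rational(-321, 25) ≈ -12.840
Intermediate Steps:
Function('d')(v, s) = Mul(4, s)
Function('B')(W) = Pow(W, 2)
Function('J')(b, q) = Add(-3, Mul(Rational(1, 2), Pow(b, 2))) (Function('J')(b, q) = Add(-3, Mul(Rational(1, 2), Mul(b, b))) = Add(-3, Mul(Rational(1, 2), Pow(b, 2))))
Function('u')(j) = Add(-4, Mul(8, Pow(j, 2))) (Function('u')(j) = Add(-4, Mul(Mul(4, 2), Pow(j, 2))) = Add(-4, Mul(8, Pow(j, 2))))
o = Rational(-21, 2) (o = Mul(-7, Add(-3, Mul(Rational(1, 2), Pow(-3, 2)))) = Mul(-7, Add(-3, Mul(Rational(1, 2), 9))) = Mul(-7, Add(-3, Rational(9, 2))) = Mul(-7, Rational(3, 2)) = Rational(-21, 2) ≈ -10.500)
Add(Mul(Function('u')(Pow(-10, -1)), o), Mul(Function('B')(3), -6)) = Add(Mul(Add(-4, Mul(8, Pow(Pow(-10, -1), 2))), Rational(-21, 2)), Mul(Pow(3, 2), -6)) = Add(Mul(Add(-4, Mul(8, Pow(Rational(-1, 10), 2))), Rational(-21, 2)), Mul(9, -6)) = Add(Mul(Add(-4, Mul(8, Rational(1, 100))), Rational(-21, 2)), -54) = Add(Mul(Add(-4, Rational(2, 25)), Rational(-21, 2)), -54) = Add(Mul(Rational(-98, 25), Rational(-21, 2)), -54) = Add(Rational(1029, 25), -54) = Rational(-321, 25)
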